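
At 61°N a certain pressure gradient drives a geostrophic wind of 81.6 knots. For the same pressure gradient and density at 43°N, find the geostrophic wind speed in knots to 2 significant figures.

100 knots

With the same pressure gradient and density, V_g ∝ 1/f ∝ 1/sin φ.
V₂ = V₁ · sin φ₁ / sin φ₂ = 81.6 × sin 61° / sin 43°
V₂ = 81.6 × 0.8746/0.6820 = 100 knots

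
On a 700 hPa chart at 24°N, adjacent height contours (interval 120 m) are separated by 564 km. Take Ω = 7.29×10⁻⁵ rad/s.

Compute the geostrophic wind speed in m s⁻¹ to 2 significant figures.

35 m s⁻¹

Coriolis parameter at 24°N:
f = 2Ω sin φ = 2 × 7.29×10⁻⁵ × sin 24° = 5.93×10⁻⁵ s⁻¹
Height gradient: |∂Z/∂n| = 120 m / 564000 m = 2.13×10⁻⁴
On a pressure surface, geostrophic balance gives V_g = (g/f)|∂Z/∂n|:
V_g = 9.81 × 2.13×10⁻⁴ / 5.93×10⁻⁵ = 35.2 m/s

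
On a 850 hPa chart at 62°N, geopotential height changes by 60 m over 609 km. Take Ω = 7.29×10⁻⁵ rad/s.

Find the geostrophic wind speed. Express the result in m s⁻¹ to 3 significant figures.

7.51 m s⁻¹

Coriolis parameter at 62°N:
f = 2Ω sin φ = 2 × 7.29×10⁻⁵ × sin 62° = 1.29×10⁻⁴ s⁻¹
Height gradient: |∂Z/∂n| = 60 m / 609000 m = 9.85×10⁻⁵
On a pressure surface, geostrophic balance gives V_g = (g/f)|∂Z/∂n|:
V_g = 9.81 × 9.85×10⁻⁵ / 1.29×10⁻⁴ = 7.51 m/s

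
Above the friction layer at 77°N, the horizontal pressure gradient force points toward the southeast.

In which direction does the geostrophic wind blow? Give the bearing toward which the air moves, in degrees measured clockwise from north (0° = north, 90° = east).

225°

The pressure-gradient force points toward the southeast (bearing 135°).
Geostrophic balance: in the Northern Hemisphere the Coriolis force deflects motion to the right, so the geostrophic wind blows 90° to the right of the pressure-gradient force (low pressure on the left).
Rotating 135° by 90° clockwise gives 225° — the wind blows toward the southwest.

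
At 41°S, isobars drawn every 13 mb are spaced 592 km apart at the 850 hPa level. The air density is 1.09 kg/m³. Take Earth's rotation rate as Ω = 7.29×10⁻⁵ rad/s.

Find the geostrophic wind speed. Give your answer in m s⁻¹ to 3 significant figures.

Coriolis parameter at 41°S:
f = 2Ω sin φ = 2 × 7.29×10⁻⁵ × sin 41° = 9.57×10⁻⁵ s⁻¹
Pressure gradient: |∂P/∂n| = 1300 Pa / 592000 m = 2.20×10⁻³ Pa/m
Geostrophic balance (pressure-gradient force = Coriolis force):
V_g = (1/(fρ)) |∂P/∂n| = 2.20×10⁻³ / (9.57×10⁻⁵ × 1.09) = 21.1 m/s

21.1 m s⁻¹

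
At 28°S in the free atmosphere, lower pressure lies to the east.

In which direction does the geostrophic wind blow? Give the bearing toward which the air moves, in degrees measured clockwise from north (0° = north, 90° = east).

The pressure-gradient force points toward the east (bearing 090°).
Geostrophic balance: in the Southern Hemisphere the Coriolis force deflects motion to the left, so the geostrophic wind blows 90° to the left of the pressure-gradient force (low pressure on the right).
Rotating 090° by 90° counterclockwise gives 000° — the wind blows toward the north.

000°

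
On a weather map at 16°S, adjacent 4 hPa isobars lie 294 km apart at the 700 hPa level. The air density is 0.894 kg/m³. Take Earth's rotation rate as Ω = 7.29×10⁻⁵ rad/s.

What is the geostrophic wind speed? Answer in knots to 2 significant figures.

Coriolis parameter at 16°S:
f = 2Ω sin φ = 2 × 7.29×10⁻⁵ × sin 16° = 4.02×10⁻⁵ s⁻¹
Pressure gradient: |∂P/∂n| = 400 Pa / 294000 m = 1.36×10⁻³ Pa/m
Geostrophic balance (pressure-gradient force = Coriolis force):
V_g = (1/(fρ)) |∂P/∂n| = 1.36×10⁻³ / (4.02×10⁻⁵ × 0.894) = 37.9 m/s
Converting: 37.9 m/s × 1.944 = 74 knots

74 knots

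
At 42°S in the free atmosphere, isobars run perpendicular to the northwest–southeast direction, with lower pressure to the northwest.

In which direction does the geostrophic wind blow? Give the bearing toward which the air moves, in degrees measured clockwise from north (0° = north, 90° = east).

225°

The pressure-gradient force points toward the northwest (bearing 315°).
Geostrophic balance: in the Southern Hemisphere the Coriolis force deflects motion to the left, so the geostrophic wind blows 90° to the left of the pressure-gradient force (low pressure on the right).
Rotating 315° by 90° counterclockwise gives 225° — the wind blows toward the southwest.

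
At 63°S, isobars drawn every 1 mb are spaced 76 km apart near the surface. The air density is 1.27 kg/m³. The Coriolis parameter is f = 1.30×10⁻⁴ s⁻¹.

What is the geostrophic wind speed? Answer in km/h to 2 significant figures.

Pressure gradient: |∂P/∂n| = 100 Pa / 76000 m = 1.32×10⁻³ Pa/m
Geostrophic balance (pressure-gradient force = Coriolis force):
V_g = (1/(fρ)) |∂P/∂n| = 1.32×10⁻³ / (1.30×10⁻⁴ × 1.27) = 7.97 m/s
Converting: 7.97 m/s × 3.6 = 29 km/h

29 km/h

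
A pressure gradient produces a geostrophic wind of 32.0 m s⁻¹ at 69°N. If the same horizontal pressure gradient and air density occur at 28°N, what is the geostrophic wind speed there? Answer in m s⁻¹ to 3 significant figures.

With the same pressure gradient and density, V_g ∝ 1/f ∝ 1/sin φ.
V₂ = V₁ · sin φ₁ / sin φ₂ = 32.0 × sin 69° / sin 28°
V₂ = 32.0 × 0.9336/0.4695 = 63.6 m s⁻¹

63.6 m s⁻¹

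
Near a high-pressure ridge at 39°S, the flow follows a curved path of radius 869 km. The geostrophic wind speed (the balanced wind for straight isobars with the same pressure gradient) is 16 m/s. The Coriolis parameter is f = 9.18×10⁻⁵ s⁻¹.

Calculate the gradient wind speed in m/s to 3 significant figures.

Around a high, pressure-gradient force acts outward with centrifugal, so Coriolis balances both:
fV = (1/ρ)|∂P/∂n| + V²/R  →  V² − fR·V + fR·V_g = 0
With fR = 9.18×10⁻⁵ × 869×10³ m = 79.8 m/s:
V = [fR − √((fR)² − 4 fR V_g)]/2 = [79.8 − √(79.8² − 4×79.8×16)]/2 = 22.2 m/s
Supergeostrophic (V > V_g = 16 m/s), as expected around a high.

22.2 m/s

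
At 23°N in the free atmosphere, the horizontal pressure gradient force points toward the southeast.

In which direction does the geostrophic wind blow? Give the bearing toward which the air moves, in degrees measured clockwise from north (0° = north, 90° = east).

The pressure-gradient force points toward the southeast (bearing 135°).
Geostrophic balance: in the Northern Hemisphere the Coriolis force deflects motion to the right, so the geostrophic wind blows 90° to the right of the pressure-gradient force (low pressure on the left).
Rotating 135° by 90° clockwise gives 225° — the wind blows toward the southwest.

225°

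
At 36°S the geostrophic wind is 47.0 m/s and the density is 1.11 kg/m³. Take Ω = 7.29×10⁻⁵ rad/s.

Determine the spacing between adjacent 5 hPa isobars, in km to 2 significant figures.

Coriolis parameter at 36°S:
f = 2Ω sin φ = 2 × 7.29×10⁻⁵ × sin 36° = 8.57×10⁻⁵ s⁻¹
Geostrophic balance rearranged: |∂P/∂n| = f ρ V_g
|∂P/∂n| = 8.57×10⁻⁵ × 1.11 × 47.0 = 4.47×10⁻³ Pa/m
Isobar spacing: Δn = ΔP/|∂P/∂n| = 500 Pa / 4.47×10⁻³ Pa/m = 111834 m ≈ 110 km

110 km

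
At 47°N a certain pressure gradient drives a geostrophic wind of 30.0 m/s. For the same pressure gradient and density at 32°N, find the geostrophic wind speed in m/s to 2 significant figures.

41 m/s

With the same pressure gradient and density, V_g ∝ 1/f ∝ 1/sin φ.
V₂ = V₁ · sin φ₁ / sin φ₂ = 30.0 × sin 47° / sin 32°
V₂ = 30.0 × 0.7314/0.5299 = 41 m/s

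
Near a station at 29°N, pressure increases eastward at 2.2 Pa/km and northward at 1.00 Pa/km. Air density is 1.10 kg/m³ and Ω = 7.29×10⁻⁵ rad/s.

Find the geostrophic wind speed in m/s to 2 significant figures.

31 m/s

Coriolis parameter at 29°N:
f = 2Ω sin φ = 2 × 7.29×10⁻⁵ × sin 29° = 7.07×10⁻⁵ s⁻¹
Component geostrophic relations (x east, y north):
u_g = −(1/(fρ)) ∂P/∂y,  v_g = (1/(fρ)) ∂P/∂x
u_g = −(1.00×10⁻³)/(7.07×10⁻⁵ × 1.10) = −12.9 m/s;  v_g = (2.2×10⁻³)/(7.07×10⁻⁵ × 1.10) = 28.3 m/s
|V_g| = √(u_g² + v_g²) = 31.1 m/s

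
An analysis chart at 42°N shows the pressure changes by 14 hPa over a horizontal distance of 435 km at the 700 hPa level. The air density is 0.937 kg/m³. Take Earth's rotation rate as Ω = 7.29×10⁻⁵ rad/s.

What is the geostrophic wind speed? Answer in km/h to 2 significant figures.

Coriolis parameter at 42°N:
f = 2Ω sin φ = 2 × 7.29×10⁻⁵ × sin 42° = 9.76×10⁻⁵ s⁻¹
Pressure gradient: |∂P/∂n| = 1400 Pa / 435000 m = 3.22×10⁻³ Pa/m
Geostrophic balance (pressure-gradient force = Coriolis force):
V_g = (1/(fρ)) |∂P/∂n| = 3.22×10⁻³ / (9.76×10⁻⁵ × 0.937) = 35.2 m/s
Converting: 35.2 m/s × 3.6 = 130 km/h

130 km/h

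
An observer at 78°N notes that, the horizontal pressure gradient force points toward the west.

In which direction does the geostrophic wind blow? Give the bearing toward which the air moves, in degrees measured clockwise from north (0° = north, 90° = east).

The pressure-gradient force points toward the west (bearing 270°).
Geostrophic balance: in the Northern Hemisphere the Coriolis force deflects motion to the right, so the geostrophic wind blows 90° to the right of the pressure-gradient force (low pressure on the left).
Rotating 270° by 90° clockwise gives 000° — the wind blows toward the north.

000°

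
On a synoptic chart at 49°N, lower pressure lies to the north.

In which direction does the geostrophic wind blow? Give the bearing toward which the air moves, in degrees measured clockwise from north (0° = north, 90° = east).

090°

The pressure-gradient force points toward the north (bearing 000°).
Geostrophic balance: in the Northern Hemisphere the Coriolis force deflects motion to the right, so the geostrophic wind blows 90° to the right of the pressure-gradient force (low pressure on the left).
Rotating 000° by 90° clockwise gives 090° — the wind blows toward the east.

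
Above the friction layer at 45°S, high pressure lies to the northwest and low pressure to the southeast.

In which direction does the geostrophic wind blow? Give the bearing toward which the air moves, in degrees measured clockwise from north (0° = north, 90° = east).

The pressure-gradient force points toward the southeast (bearing 135°).
Geostrophic balance: in the Southern Hemisphere the Coriolis force deflects motion to the left, so the geostrophic wind blows 90° to the left of the pressure-gradient force (low pressure on the right).
Rotating 135° by 90° counterclockwise gives 045° — the wind blows toward the northeast.

045°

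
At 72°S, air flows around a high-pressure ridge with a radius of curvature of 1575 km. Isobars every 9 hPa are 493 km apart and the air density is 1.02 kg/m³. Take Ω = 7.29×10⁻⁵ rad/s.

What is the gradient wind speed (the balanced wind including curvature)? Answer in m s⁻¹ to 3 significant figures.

13.8 m s⁻¹

Coriolis parameter at 72°S:
f = 2Ω sin φ = 2 × 7.29×10⁻⁵ × sin 72° = 1.39×10⁻⁴ s⁻¹
Pressure gradient: |∂P/∂n| = 900 Pa / 493000 m = 1.83×10⁻³ Pa/m
Geostrophic speed: V_g = |∂P/∂n|/(fρ) = 1.83×10⁻³/(1.39×10⁻⁴ × 1.02) = 12.9 m/s
Around a high, pressure-gradient force acts outward with centrifugal, so Coriolis balances both:
fV = (1/ρ)|∂P/∂n| + V²/R  →  V² − fR·V + fR·V_g = 0
With fR = 1.39×10⁻⁴ × 1575×10³ m = 218 m/s:
V = [fR − √((fR)² − 4 fR V_g)]/2 = [218 − √(218² − 4×218×12.9)]/2 = 13.8 m/s
Supergeostrophic (V > V_g = 12.9 m/s), as expected around a high.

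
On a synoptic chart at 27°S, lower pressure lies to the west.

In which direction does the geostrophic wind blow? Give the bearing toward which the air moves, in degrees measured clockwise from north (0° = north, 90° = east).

180°

The pressure-gradient force points toward the west (bearing 270°).
Geostrophic balance: in the Southern Hemisphere the Coriolis force deflects motion to the left, so the geostrophic wind blows 90° to the left of the pressure-gradient force (low pressure on the right).
Rotating 270° by 90° counterclockwise gives 180° — the wind blows toward the south.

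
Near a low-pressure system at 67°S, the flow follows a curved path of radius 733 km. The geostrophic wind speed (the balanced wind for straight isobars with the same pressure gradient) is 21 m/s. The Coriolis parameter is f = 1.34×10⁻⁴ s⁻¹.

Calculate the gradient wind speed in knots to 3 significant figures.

Around a low, centrifugal force acts outward with Coriolis, so pressure-gradient force balances both:
(1/ρ)|∂P/∂n| = fV + V²/R  →  V² + fR·V − fR·V_g = 0
With fR = 1.34×10⁻⁴ × 733×10³ m = 98.2 m/s:
V = [−fR + √((fR)² + 4 fR V_g)]/2 = [−98.2 + √(98.2² + 4×98.2×21)]/2 = 17.8 m/s
Subgeostrophic (V < V_g = 21 m/s), as expected around a low.
Converting: 17.8 m/s × 1.944 = 34.6 knots

34.6 knots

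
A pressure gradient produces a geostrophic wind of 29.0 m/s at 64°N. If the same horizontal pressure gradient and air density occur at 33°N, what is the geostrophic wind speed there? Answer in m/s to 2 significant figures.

With the same pressure gradient and density, V_g ∝ 1/f ∝ 1/sin φ.
V₂ = V₁ · sin φ₁ / sin φ₂ = 29.0 × sin 64° / sin 33°
V₂ = 29.0 × 0.8988/0.5446 = 48 m/s

48 m/s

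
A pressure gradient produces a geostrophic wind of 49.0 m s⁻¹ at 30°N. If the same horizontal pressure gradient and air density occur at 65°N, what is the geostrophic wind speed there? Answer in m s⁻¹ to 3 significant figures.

With the same pressure gradient and density, V_g ∝ 1/f ∝ 1/sin φ.
V₂ = V₁ · sin φ₁ / sin φ₂ = 49.0 × sin 30° / sin 65°
V₂ = 49.0 × 0.5000/0.9063 = 27.0 m s⁻¹

27.0 m s⁻¹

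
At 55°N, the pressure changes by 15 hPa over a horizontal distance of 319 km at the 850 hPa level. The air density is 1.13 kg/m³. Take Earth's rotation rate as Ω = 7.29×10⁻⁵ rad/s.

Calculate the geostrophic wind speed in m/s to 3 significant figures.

34.8 m/s

Coriolis parameter at 55°N:
f = 2Ω sin φ = 2 × 7.29×10⁻⁵ × sin 55° = 1.19×10⁻⁴ s⁻¹
Pressure gradient: |∂P/∂n| = 1500 Pa / 319000 m = 4.70×10⁻³ Pa/m
Geostrophic balance (pressure-gradient force = Coriolis force):
V_g = (1/(fρ)) |∂P/∂n| = 4.70×10⁻³ / (1.19×10⁻⁴ × 1.13) = 34.8 m/s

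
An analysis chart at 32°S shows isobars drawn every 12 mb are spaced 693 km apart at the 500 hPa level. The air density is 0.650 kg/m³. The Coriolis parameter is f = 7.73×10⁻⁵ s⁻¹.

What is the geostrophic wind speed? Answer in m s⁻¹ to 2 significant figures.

Pressure gradient: |∂P/∂n| = 1200 Pa / 693000 m = 1.73×10⁻³ Pa/m
Geostrophic balance (pressure-gradient force = Coriolis force):
V_g = (1/(fρ)) |∂P/∂n| = 1.73×10⁻³ / (7.73×10⁻⁵ × 0.650) = 34.5 m/s

34 m s⁻¹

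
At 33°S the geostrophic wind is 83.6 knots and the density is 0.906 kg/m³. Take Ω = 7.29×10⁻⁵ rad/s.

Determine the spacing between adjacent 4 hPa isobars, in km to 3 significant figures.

129 km

Coriolis parameter at 33°S:
f = 2Ω sin φ = 2 × 7.29×10⁻⁵ × sin 33° = 7.94×10⁻⁵ s⁻¹
Wind speed in SI: 83.6 knots = 43.0 m/s
Geostrophic balance rearranged: |∂P/∂n| = f ρ V_g
|∂P/∂n| = 7.94×10⁻⁵ × 0.906 × 43.0 = 3.09×10⁻³ Pa/m
Isobar spacing: Δn = ΔP/|∂P/∂n| = 400 Pa / 3.09×10⁻³ Pa/m = 129277 m ≈ 129 km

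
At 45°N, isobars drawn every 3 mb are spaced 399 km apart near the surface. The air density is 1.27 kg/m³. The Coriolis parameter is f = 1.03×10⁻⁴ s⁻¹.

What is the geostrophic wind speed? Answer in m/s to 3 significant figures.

Pressure gradient: |∂P/∂n| = 300 Pa / 399000 m = 7.52×10⁻⁴ Pa/m
Geostrophic balance (pressure-gradient force = Coriolis force):
V_g = (1/(fρ)) |∂P/∂n| = 7.52×10⁻⁴ / (1.03×10⁻⁴ × 1.27) = 5.75 m/s

5.75 m/s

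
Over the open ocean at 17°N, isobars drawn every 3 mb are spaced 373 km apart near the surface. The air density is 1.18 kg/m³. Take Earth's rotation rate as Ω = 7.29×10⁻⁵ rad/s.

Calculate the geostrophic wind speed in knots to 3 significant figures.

31.1 knots

Coriolis parameter at 17°N:
f = 2Ω sin φ = 2 × 7.29×10⁻⁵ × sin 17° = 4.26×10⁻⁵ s⁻¹
Pressure gradient: |∂P/∂n| = 300 Pa / 373000 m = 8.04×10⁻⁴ Pa/m
Geostrophic balance (pressure-gradient force = Coriolis force):
V_g = (1/(fρ)) |∂P/∂n| = 8.04×10⁻⁴ / (4.26×10⁻⁵ × 1.18) = 16.0 m/s
Converting: 16.0 m/s × 1.944 = 31.1 knots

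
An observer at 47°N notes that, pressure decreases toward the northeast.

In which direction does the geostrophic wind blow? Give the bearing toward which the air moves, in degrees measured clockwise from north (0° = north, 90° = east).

135°

The pressure-gradient force points toward the northeast (bearing 045°).
Geostrophic balance: in the Northern Hemisphere the Coriolis force deflects motion to the right, so the geostrophic wind blows 90° to the right of the pressure-gradient force (low pressure on the left).
Rotating 045° by 90° clockwise gives 135° — the wind blows toward the southeast.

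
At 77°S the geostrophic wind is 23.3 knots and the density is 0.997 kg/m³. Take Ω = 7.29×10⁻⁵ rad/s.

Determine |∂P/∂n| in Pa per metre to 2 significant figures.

1.7×10⁻³ Pa/m

Coriolis parameter at 77°S:
f = 2Ω sin φ = 2 × 7.29×10⁻⁵ × sin 77° = 1.42×10⁻⁴ s⁻¹
Wind speed in SI: 23.3 knots = 12.0 m/s
Geostrophic balance rearranged: |∂P/∂n| = f ρ V_g
|∂P/∂n| = 1.42×10⁻⁴ × 0.997 × 12.0 = 1.70×10⁻³ Pa/m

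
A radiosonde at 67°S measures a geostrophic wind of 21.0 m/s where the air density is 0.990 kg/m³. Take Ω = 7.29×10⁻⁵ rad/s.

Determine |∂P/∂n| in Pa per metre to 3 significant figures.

Coriolis parameter at 67°S:
f = 2Ω sin φ = 2 × 7.29×10⁻⁵ × sin 67° = 1.34×10⁻⁴ s⁻¹
Geostrophic balance rearranged: |∂P/∂n| = f ρ V_g
|∂P/∂n| = 1.34×10⁻⁴ × 0.990 × 21.0 = 2.79×10⁻³ Pa/m

2.79×10⁻³ Pa/m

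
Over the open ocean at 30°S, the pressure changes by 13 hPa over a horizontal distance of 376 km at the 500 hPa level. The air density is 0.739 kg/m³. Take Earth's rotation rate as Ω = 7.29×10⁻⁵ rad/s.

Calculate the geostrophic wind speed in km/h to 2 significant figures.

230 km/h

Coriolis parameter at 30°S:
f = 2Ω sin φ = 2 × 7.29×10⁻⁵ × sin 30° = 7.29×10⁻⁵ s⁻¹
Pressure gradient: |∂P/∂n| = 1300 Pa / 376000 m = 3.46×10⁻³ Pa/m
Geostrophic balance (pressure-gradient force = Coriolis force):
V_g = (1/(fρ)) |∂P/∂n| = 3.46×10⁻³ / (7.29×10⁻⁵ × 0.739) = 64.2 m/s
Converting: 64.2 m/s × 3.6 = 230 km/h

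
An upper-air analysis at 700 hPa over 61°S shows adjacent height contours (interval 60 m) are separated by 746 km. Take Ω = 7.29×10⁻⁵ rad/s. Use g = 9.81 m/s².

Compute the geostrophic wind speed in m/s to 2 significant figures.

Coriolis parameter at 61°S:
f = 2Ω sin φ = 2 × 7.29×10⁻⁵ × sin 61° = 1.28×10⁻⁴ s⁻¹
Height gradient: |∂Z/∂n| = 60 m / 746000 m = 8.04×10⁻⁵
On a pressure surface, geostrophic balance gives V_g = (g/f)|∂Z/∂n|:
V_g = 9.81 × 8.04×10⁻⁵ / 1.28×10⁻⁴ = 6.19 m/s

6.2 m/s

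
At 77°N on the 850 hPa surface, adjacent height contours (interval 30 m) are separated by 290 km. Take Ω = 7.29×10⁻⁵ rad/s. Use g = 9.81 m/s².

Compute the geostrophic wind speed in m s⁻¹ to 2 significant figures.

7.1 m s⁻¹

Coriolis parameter at 77°N:
f = 2Ω sin φ = 2 × 7.29×10⁻⁵ × sin 77° = 1.42×10⁻⁴ s⁻¹
Height gradient: |∂Z/∂n| = 30 m / 290000 m = 1.03×10⁻⁴
On a pressure surface, geostrophic balance gives V_g = (g/f)|∂Z/∂n|:
V_g = 9.81 × 1.03×10⁻⁴ / 1.42×10⁻⁴ = 7.14 m/s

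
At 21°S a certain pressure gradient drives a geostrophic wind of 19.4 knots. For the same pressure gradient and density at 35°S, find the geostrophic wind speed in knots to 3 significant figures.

With the same pressure gradient and density, V_g ∝ 1/f ∝ 1/sin φ.
V₂ = V₁ · sin φ₁ / sin φ₂ = 19.4 × sin 21° / sin 35°
V₂ = 19.4 × 0.3584/0.5736 = 12.1 knots

12.1 knots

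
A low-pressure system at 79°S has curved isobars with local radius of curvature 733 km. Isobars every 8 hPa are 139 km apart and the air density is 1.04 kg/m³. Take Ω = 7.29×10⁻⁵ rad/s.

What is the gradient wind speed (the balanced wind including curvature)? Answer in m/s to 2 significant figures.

30 m/s

Coriolis parameter at 79°S:
f = 2Ω sin φ = 2 × 7.29×10⁻⁵ × sin 79° = 1.43×10⁻⁴ s⁻¹
Pressure gradient: |∂P/∂n| = 800 Pa / 139000 m = 5.76×10⁻³ Pa/m
Geostrophic speed: V_g = |∂P/∂n|/(fρ) = 5.76×10⁻³/(1.43×10⁻⁴ × 1.04) = 38.7 m/s
Around a low, centrifugal force acts outward with Coriolis, so pressure-gradient force balances both:
(1/ρ)|∂P/∂n| = fV + V²/R  →  V² + fR·V − fR·V_g = 0
With fR = 1.43×10⁻⁴ × 733×10³ m = 105 m/s:
V = [−fR + √((fR)² + 4 fR V_g)]/2 = [−105 + √(105² + 4×105×38.7)]/2 = 30.1 m/s
Subgeostrophic (V < V_g = 38.7 m/s), as expected around a low.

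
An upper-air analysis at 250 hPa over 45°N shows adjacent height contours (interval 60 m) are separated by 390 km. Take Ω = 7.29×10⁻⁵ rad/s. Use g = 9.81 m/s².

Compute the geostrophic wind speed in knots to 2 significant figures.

28 knots

Coriolis parameter at 45°N:
f = 2Ω sin φ = 2 × 7.29×10⁻⁵ × sin 45° = 1.03×10⁻⁴ s⁻¹
Height gradient: |∂Z/∂n| = 60 m / 390000 m = 1.54×10⁻⁴
On a pressure surface, geostrophic balance gives V_g = (g/f)|∂Z/∂n|:
V_g = 9.81 × 1.54×10⁻⁴ / 1.03×10⁻⁴ = 14.6 m/s
Converting: 14.6 m/s × 1.944 = 28 knots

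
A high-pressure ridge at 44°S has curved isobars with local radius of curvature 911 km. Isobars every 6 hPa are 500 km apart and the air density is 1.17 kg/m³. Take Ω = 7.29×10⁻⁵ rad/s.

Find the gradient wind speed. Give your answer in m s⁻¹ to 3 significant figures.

Coriolis parameter at 44°S:
f = 2Ω sin φ = 2 × 7.29×10⁻⁵ × sin 44° = 1.01×10⁻⁴ s⁻¹
Pressure gradient: |∂P/∂n| = 600 Pa / 500000 m = 1.20×10⁻³ Pa/m
Geostrophic speed: V_g = |∂P/∂n|/(fρ) = 1.20×10⁻³/(1.01×10⁻⁴ × 1.17) = 10.1 m/s
Around a high, pressure-gradient force acts outward with centrifugal, so Coriolis balances both:
fV = (1/ρ)|∂P/∂n| + V²/R  →  V² − fR·V + fR·V_g = 0
With fR = 1.01×10⁻⁴ × 911×10³ m = 92.3 m/s:
V = [fR − √((fR)² − 4 fR V_g)]/2 = [92.3 − √(92.3² − 4×92.3×10.1)]/2 = 11.6 m/s
Supergeostrophic (V > V_g = 10.1 m/s), as expected around a high.

11.6 m s⁻¹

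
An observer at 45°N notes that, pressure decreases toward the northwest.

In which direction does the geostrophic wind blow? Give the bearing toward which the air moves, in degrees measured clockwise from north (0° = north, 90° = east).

045°

The pressure-gradient force points toward the northwest (bearing 315°).
Geostrophic balance: in the Northern Hemisphere the Coriolis force deflects motion to the right, so the geostrophic wind blows 90° to the right of the pressure-gradient force (low pressure on the left).
Rotating 315° by 90° clockwise gives 045° — the wind blows toward the northeast.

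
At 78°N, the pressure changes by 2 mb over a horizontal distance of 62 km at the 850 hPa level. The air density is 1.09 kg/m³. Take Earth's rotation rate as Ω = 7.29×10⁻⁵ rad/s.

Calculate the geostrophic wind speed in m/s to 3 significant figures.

Coriolis parameter at 78°N:
f = 2Ω sin φ = 2 × 7.29×10⁻⁵ × sin 78° = 1.43×10⁻⁴ s⁻¹
Pressure gradient: |∂P/∂n| = 200 Pa / 62000 m = 3.23×10⁻³ Pa/m
Geostrophic balance (pressure-gradient force = Coriolis force):
V_g = (1/(fρ)) |∂P/∂n| = 3.23×10⁻³ / (1.43×10⁻⁴ × 1.09) = 20.8 m/s

20.8 m/s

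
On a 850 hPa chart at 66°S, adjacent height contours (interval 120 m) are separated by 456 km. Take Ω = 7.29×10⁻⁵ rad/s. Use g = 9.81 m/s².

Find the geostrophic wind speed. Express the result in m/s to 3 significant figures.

Coriolis parameter at 66°S:
f = 2Ω sin φ = 2 × 7.29×10⁻⁵ × sin 66° = 1.33×10⁻⁴ s⁻¹
Height gradient: |∂Z/∂n| = 120 m / 456000 m = 2.63×10⁻⁴
On a pressure surface, geostrophic balance gives V_g = (g/f)|∂Z/∂n|:
V_g = 9.81 × 2.63×10⁻⁴ / 1.33×10⁻⁴ = 19.4 m/s

19.4 m/s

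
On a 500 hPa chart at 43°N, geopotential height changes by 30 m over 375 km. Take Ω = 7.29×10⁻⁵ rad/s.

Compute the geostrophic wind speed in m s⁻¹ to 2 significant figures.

Coriolis parameter at 43°N:
f = 2Ω sin φ = 2 × 7.29×10⁻⁵ × sin 43° = 9.94×10⁻⁵ s⁻¹
Height gradient: |∂Z/∂n| = 30 m / 375000 m = 8.00×10⁻⁵
On a pressure surface, geostrophic balance gives V_g = (g/f)|∂Z/∂n|:
V_g = 9.81 × 8.00×10⁻⁵ / 9.94×10⁻⁵ = 7.89 m/s

7.9 m s⁻¹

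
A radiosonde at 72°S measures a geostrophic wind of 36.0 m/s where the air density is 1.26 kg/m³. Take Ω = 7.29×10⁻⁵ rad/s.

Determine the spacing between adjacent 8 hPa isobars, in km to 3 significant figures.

127 km

Coriolis parameter at 72°S:
f = 2Ω sin φ = 2 × 7.29×10⁻⁵ × sin 72° = 1.39×10⁻⁴ s⁻¹
Geostrophic balance rearranged: |∂P/∂n| = f ρ V_g
|∂P/∂n| = 1.39×10⁻⁴ × 1.26 × 36.0 = 6.29×10⁻³ Pa/m
Isobar spacing: Δn = ΔP/|∂P/∂n| = 800 Pa / 6.29×10⁻³ Pa/m = 127190 m ≈ 127 km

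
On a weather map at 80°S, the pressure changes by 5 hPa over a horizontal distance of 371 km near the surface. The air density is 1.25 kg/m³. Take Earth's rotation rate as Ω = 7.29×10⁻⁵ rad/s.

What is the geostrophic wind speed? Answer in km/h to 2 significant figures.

27 km/h

Coriolis parameter at 80°S:
f = 2Ω sin φ = 2 × 7.29×10⁻⁵ × sin 80° = 1.44×10⁻⁴ s⁻¹
Pressure gradient: |∂P/∂n| = 500 Pa / 371000 m = 1.35×10⁻³ Pa/m
Geostrophic balance (pressure-gradient force = Coriolis force):
V_g = (1/(fρ)) |∂P/∂n| = 1.35×10⁻³ / (1.44×10⁻⁴ × 1.25) = 7.51 m/s
Converting: 7.51 m/s × 3.6 = 27 km/h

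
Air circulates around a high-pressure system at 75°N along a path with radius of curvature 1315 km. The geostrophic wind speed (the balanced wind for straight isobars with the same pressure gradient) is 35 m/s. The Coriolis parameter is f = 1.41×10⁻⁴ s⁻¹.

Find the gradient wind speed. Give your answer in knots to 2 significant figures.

Around a high, pressure-gradient force acts outward with centrifugal, so Coriolis balances both:
fV = (1/ρ)|∂P/∂n| + V²/R  →  V² − fR·V + fR·V_g = 0
With fR = 1.41×10⁻⁴ × 1315×10³ m = 185 m/s:
V = [fR − √((fR)² − 4 fR V_g)]/2 = [185 − √(185² − 4×185×35)]/2 = 46.8 m/s
Supergeostrophic (V > V_g = 35 m/s), as expected around a high.
Converting: 46.8 m/s × 1.944 = 91 knots

91 knots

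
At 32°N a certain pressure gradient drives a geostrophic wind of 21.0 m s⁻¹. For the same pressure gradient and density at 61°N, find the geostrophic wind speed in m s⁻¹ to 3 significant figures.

With the same pressure gradient and density, V_g ∝ 1/f ∝ 1/sin φ.
V₂ = V₁ · sin φ₁ / sin φ₂ = 21.0 × sin 32° / sin 61°
V₂ = 21.0 × 0.5299/0.8746 = 12.7 m s⁻¹

12.7 m s⁻¹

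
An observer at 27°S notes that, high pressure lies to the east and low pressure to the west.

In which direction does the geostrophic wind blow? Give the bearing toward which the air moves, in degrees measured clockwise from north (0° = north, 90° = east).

180°

The pressure-gradient force points toward the west (bearing 270°).
Geostrophic balance: in the Southern Hemisphere the Coriolis force deflects motion to the left, so the geostrophic wind blows 90° to the left of the pressure-gradient force (low pressure on the right).
Rotating 270° by 90° counterclockwise gives 180° — the wind blows toward the south.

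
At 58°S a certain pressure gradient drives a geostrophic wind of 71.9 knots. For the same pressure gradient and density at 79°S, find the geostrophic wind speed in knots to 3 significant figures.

With the same pressure gradient and density, V_g ∝ 1/f ∝ 1/sin φ.
V₂ = V₁ · sin φ₁ / sin φ₂ = 71.9 × sin 58° / sin 79°
V₂ = 71.9 × 0.8480/0.9816 = 62.1 knots

62.1 knots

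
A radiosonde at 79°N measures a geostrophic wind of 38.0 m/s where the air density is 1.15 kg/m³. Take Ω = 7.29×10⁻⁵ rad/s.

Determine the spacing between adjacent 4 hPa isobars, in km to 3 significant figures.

Coriolis parameter at 79°N:
f = 2Ω sin φ = 2 × 7.29×10⁻⁵ × sin 79° = 1.43×10⁻⁴ s⁻¹
Geostrophic balance rearranged: |∂P/∂n| = f ρ V_g
|∂P/∂n| = 1.43×10⁻⁴ × 1.15 × 38.0 = 6.25×10⁻³ Pa/m
Isobar spacing: Δn = ΔP/|∂P/∂n| = 400 Pa / 6.25×10⁻³ Pa/m = 63955 m ≈ 64.0 km

64.0 km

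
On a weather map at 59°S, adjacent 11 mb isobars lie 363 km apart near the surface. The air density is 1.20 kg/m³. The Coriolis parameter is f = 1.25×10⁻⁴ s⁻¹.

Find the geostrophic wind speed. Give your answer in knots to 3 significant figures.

39.3 knots

Pressure gradient: |∂P/∂n| = 1100 Pa / 363000 m = 3.03×10⁻³ Pa/m
Geostrophic balance (pressure-gradient force = Coriolis force):
V_g = (1/(fρ)) |∂P/∂n| = 3.03×10⁻³ / (1.25×10⁻⁴ × 1.20) = 20.2 m/s
Converting: 20.2 m/s × 1.944 = 39.3 knots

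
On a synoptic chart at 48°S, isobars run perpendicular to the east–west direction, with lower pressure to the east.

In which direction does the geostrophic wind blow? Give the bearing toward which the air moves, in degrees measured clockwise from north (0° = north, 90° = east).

The pressure-gradient force points toward the east (bearing 090°).
Geostrophic balance: in the Southern Hemisphere the Coriolis force deflects motion to the left, so the geostrophic wind blows 90° to the left of the pressure-gradient force (low pressure on the right).
Rotating 090° by 90° counterclockwise gives 000° — the wind blows toward the north.

000°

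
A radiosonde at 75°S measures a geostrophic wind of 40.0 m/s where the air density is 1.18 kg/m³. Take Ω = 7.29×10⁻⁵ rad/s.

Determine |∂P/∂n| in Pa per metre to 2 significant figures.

Coriolis parameter at 75°S:
f = 2Ω sin φ = 2 × 7.29×10⁻⁵ × sin 75° = 1.41×10⁻⁴ s⁻¹
Geostrophic balance rearranged: |∂P/∂n| = f ρ V_g
|∂P/∂n| = 1.41×10⁻⁴ × 1.18 × 40.0 = 6.65×10⁻³ Pa/m

6.6×10⁻³ Pa/m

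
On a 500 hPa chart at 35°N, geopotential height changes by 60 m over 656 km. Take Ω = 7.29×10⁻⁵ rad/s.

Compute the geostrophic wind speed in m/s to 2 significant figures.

Coriolis parameter at 35°N:
f = 2Ω sin φ = 2 × 7.29×10⁻⁵ × sin 35° = 8.36×10⁻⁵ s⁻¹
Height gradient: |∂Z/∂n| = 60 m / 656000 m = 9.15×10⁻⁵
On a pressure surface, geostrophic balance gives V_g = (g/f)|∂Z/∂n|:
V_g = 9.81 × 9.15×10⁻⁵ / 8.36×10⁻⁵ = 10.7 m/s

11 m/s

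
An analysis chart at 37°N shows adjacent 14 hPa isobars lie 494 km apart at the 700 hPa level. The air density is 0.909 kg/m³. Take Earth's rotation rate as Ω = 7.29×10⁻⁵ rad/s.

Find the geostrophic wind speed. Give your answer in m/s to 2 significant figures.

Coriolis parameter at 37°N:
f = 2Ω sin φ = 2 × 7.29×10⁻⁵ × sin 37° = 8.77×10⁻⁵ s⁻¹
Pressure gradient: |∂P/∂n| = 1400 Pa / 494000 m = 2.83×10⁻³ Pa/m
Geostrophic balance (pressure-gradient force = Coriolis force):
V_g = (1/(fρ)) |∂P/∂n| = 2.83×10⁻³ / (8.77×10⁻⁵ × 0.909) = 35.5 m/s

36 m/s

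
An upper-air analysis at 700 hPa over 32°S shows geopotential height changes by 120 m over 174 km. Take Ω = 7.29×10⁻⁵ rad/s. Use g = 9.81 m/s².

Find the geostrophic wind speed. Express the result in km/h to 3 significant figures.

Coriolis parameter at 32°S:
f = 2Ω sin φ = 2 × 7.29×10⁻⁵ × sin 32° = 7.73×10⁻⁵ s⁻¹
Height gradient: |∂Z/∂n| = 120 m / 174000 m = 6.90×10⁻⁴
On a pressure surface, geostrophic balance gives V_g = (g/f)|∂Z/∂n|:
V_g = 9.81 × 6.90×10⁻⁴ / 7.73×10⁻⁵ = 87.6 m/s
Converting: 87.6 m/s × 3.6 = 315 km/h

315 km/h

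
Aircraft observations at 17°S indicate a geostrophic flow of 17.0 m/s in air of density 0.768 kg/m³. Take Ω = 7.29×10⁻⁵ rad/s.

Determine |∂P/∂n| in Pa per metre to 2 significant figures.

5.6×10⁻⁴ Pa/m

Coriolis parameter at 17°S:
f = 2Ω sin φ = 2 × 7.29×10⁻⁵ × sin 17° = 4.26×10⁻⁵ s⁻¹
Geostrophic balance rearranged: |∂P/∂n| = f ρ V_g
|∂P/∂n| = 4.26×10⁻⁵ × 0.768 × 17.0 = 5.57×10⁻⁴ Pa/m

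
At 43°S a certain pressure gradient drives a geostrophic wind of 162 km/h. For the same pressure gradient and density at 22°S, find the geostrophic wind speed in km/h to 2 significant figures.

With the same pressure gradient and density, V_g ∝ 1/f ∝ 1/sin φ.
V₂ = V₁ · sin φ₁ / sin φ₂ = 162 × sin 43° / sin 22°
V₂ = 162 × 0.6820/0.3746 = 290 km/h

290 km/h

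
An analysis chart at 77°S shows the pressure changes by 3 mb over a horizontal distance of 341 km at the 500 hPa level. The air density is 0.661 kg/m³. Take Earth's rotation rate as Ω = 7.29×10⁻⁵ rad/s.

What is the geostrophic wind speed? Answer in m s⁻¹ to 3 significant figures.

9.37 m s⁻¹

Coriolis parameter at 77°S:
f = 2Ω sin φ = 2 × 7.29×10⁻⁵ × sin 77° = 1.42×10⁻⁴ s⁻¹
Pressure gradient: |∂P/∂n| = 300 Pa / 341000 m = 8.80×10⁻⁴ Pa/m
Geostrophic balance (pressure-gradient force = Coriolis force):
V_g = (1/(fρ)) |∂P/∂n| = 8.80×10⁻⁴ / (1.42×10⁻⁴ × 0.661) = 9.37 m/s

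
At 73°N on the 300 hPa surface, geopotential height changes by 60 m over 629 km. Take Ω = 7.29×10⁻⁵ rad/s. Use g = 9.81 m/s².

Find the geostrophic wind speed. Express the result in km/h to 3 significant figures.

Coriolis parameter at 73°N:
f = 2Ω sin φ = 2 × 7.29×10⁻⁵ × sin 73° = 1.39×10⁻⁴ s⁻¹
Height gradient: |∂Z/∂n| = 60 m / 629000 m = 9.54×10⁻⁵
On a pressure surface, geostrophic balance gives V_g = (g/f)|∂Z/∂n|:
V_g = 9.81 × 9.54×10⁻⁵ / 1.39×10⁻⁴ = 6.71 m/s
Converting: 6.71 m/s × 3.6 = 24.2 km/h

24.2 km/h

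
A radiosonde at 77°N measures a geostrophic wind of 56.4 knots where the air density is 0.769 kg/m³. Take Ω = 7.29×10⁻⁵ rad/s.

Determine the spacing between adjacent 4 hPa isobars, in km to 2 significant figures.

130 km

Coriolis parameter at 77°N:
f = 2Ω sin φ = 2 × 7.29×10⁻⁵ × sin 77° = 1.42×10⁻⁴ s⁻¹
Wind speed in SI: 56.4 knots = 29.0 m/s
Geostrophic balance rearranged: |∂P/∂n| = f ρ V_g
|∂P/∂n| = 1.42×10⁻⁴ × 0.769 × 29.0 = 3.17×10⁻³ Pa/m
Isobar spacing: Δn = ΔP/|∂P/∂n| = 400 Pa / 3.17×10⁻³ Pa/m = 126193 m ≈ 130 km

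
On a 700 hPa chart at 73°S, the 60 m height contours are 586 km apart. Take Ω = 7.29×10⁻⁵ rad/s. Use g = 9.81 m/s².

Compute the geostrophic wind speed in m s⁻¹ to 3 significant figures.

7.20 m s⁻¹

Coriolis parameter at 73°S:
f = 2Ω sin φ = 2 × 7.29×10⁻⁵ × sin 73° = 1.39×10⁻⁴ s⁻¹
Height gradient: |∂Z/∂n| = 60 m / 586000 m = 1.02×10⁻⁴
On a pressure surface, geostrophic balance gives V_g = (g/f)|∂Z/∂n|:
V_g = 9.81 × 1.02×10⁻⁴ / 1.39×10⁻⁴ = 7.20 m/s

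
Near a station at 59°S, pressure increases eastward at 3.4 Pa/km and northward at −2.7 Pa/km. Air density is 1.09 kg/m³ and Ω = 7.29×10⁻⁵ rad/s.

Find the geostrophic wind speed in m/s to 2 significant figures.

Coriolis parameter at 59°S:
f = 2Ω sin φ = 2 × 7.29×10⁻⁵ × sin 59° = 1.25×10⁻⁴ s⁻¹
In the Southern Hemisphere f is negative: f = −1.25×10⁻⁴ s⁻¹.
Component geostrophic relations (x east, y north):
u_g = −(1/(fρ)) ∂P/∂y,  v_g = (1/(fρ)) ∂P/∂x
u_g = −(−2.7×10⁻³)/(−1.25×10⁻⁴ × 1.09) = −19.8 m/s;  v_g = (3.4×10⁻³)/(−1.25×10⁻⁴ × 1.09) = −25.0 m/s
|V_g| = √(u_g² + v_g²) = 31.9 m/s

32 m/s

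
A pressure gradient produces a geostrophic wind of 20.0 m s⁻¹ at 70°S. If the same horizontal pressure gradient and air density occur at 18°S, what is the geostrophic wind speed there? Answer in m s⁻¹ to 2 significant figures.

With the same pressure gradient and density, V_g ∝ 1/f ∝ 1/sin φ.
V₂ = V₁ · sin φ₁ / sin φ₂ = 20.0 × sin 70° / sin 18°
V₂ = 20.0 × 0.9397/0.3090 = 61 m s⁻¹

61 m s⁻¹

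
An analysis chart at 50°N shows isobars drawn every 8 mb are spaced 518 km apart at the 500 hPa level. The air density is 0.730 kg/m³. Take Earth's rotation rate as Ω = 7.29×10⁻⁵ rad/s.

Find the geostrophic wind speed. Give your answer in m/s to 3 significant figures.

18.9 m/s

Coriolis parameter at 50°N:
f = 2Ω sin φ = 2 × 7.29×10⁻⁵ × sin 50° = 1.12×10⁻⁴ s⁻¹
Pressure gradient: |∂P/∂n| = 800 Pa / 518000 m = 1.54×10⁻³ Pa/m
Geostrophic balance (pressure-gradient force = Coriolis force):
V_g = (1/(fρ)) |∂P/∂n| = 1.54×10⁻³ / (1.12×10⁻⁴ × 0.730) = 18.9 m/s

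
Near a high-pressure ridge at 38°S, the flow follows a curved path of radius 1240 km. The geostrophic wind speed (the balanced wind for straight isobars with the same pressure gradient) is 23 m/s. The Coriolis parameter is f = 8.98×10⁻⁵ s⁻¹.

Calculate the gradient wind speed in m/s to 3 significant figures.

32.5 m/s

Around a high, pressure-gradient force acts outward with centrifugal, so Coriolis balances both:
fV = (1/ρ)|∂P/∂n| + V²/R  →  V² − fR·V + fR·V_g = 0
With fR = 8.98×10⁻⁵ × 1240×10³ m = 111 m/s:
V = [fR − √((fR)² − 4 fR V_g)]/2 = [111 − √(111² − 4×111×23)]/2 = 32.5 m/s
Supergeostrophic (V > V_g = 23 m/s), as expected around a high.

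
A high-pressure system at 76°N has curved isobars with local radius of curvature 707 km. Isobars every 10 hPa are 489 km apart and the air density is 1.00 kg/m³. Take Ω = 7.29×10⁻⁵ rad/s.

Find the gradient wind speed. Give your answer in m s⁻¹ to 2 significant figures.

Coriolis parameter at 76°N:
f = 2Ω sin φ = 2 × 7.29×10⁻⁵ × sin 76° = 1.41×10⁻⁴ s⁻¹
Pressure gradient: |∂P/∂n| = 1000 Pa / 489000 m = 2.04×10⁻³ Pa/m
Geostrophic speed: V_g = |∂P/∂n|/(fρ) = 2.04×10⁻³/(1.41×10⁻⁴ × 1.00) = 14.5 m/s
Around a high, pressure-gradient force acts outward with centrifugal, so Coriolis balances both:
fV = (1/ρ)|∂P/∂n| + V²/R  →  V² − fR·V + fR·V_g = 0
With fR = 1.41×10⁻⁴ × 707×10³ m = 100 m/s:
V = [fR − √((fR)² − 4 fR V_g)]/2 = [100 − √(100² − 4×100×14.5)]/2 = 17.5 m/s
Supergeostrophic (V > V_g = 14.5 m/s), as expected around a high.

18 m s⁻¹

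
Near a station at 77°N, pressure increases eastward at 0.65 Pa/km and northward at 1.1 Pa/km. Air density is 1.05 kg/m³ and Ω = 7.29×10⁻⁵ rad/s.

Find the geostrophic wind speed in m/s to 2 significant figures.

8.6 m/s

Coriolis parameter at 77°N:
f = 2Ω sin φ = 2 × 7.29×10⁻⁵ × sin 77° = 1.42×10⁻⁴ s⁻¹
Component geostrophic relations (x east, y north):
u_g = −(1/(fρ)) ∂P/∂y,  v_g = (1/(fρ)) ∂P/∂x
u_g = −(1.1×10⁻³)/(1.42×10⁻⁴ × 1.05) = −7.37 m/s;  v_g = (0.65×10⁻³)/(1.42×10⁻⁴ × 1.05) = 4.36 m/s
|V_g| = √(u_g² + v_g²) = 8.57 m/s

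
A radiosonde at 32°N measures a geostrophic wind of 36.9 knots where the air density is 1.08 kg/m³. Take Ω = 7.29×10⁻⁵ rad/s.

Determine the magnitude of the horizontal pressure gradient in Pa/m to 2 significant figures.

Coriolis parameter at 32°N:
f = 2Ω sin φ = 2 × 7.29×10⁻⁵ × sin 32° = 7.73×10⁻⁵ s⁻¹
Wind speed in SI: 36.9 knots = 19.0 m/s
Geostrophic balance rearranged: |∂P/∂n| = f ρ V_g
|∂P/∂n| = 7.73×10⁻⁵ × 1.08 × 19.0 = 1.58×10⁻³ Pa/m

1.6×10⁻³ Pa/m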